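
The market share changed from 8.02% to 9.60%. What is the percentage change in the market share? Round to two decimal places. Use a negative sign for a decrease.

19.70%

The change is 9.60 − 8.02 = 1.58 percentage points.
Relative to the original 8.02%, that is 1.58 ÷ 8.02 ≈ 19.70%.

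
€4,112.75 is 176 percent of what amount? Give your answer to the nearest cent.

€2,336.79

€4,112.75 ÷ 1.76 ≈ €2,336.79.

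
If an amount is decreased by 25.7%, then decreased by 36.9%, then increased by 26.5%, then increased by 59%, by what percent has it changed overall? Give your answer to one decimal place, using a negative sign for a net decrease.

-5.7%

The combined multiplier is 0.743 × 0.631 × 1.265 × 1.59 = 0.94298725455.
That corresponds to a decrease of 5.7%.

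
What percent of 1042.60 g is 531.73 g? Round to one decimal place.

531.73 g ÷ 1042.60 g ≈ 51.0%.

51.0%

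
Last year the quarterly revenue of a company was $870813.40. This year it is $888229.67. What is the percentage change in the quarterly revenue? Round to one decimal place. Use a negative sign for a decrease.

Change: $888229.67 − $870813.40 = $17416.27.
Relative to the original: $17416.27 ÷ $870813.40 ≈ 2.0%.

2.0%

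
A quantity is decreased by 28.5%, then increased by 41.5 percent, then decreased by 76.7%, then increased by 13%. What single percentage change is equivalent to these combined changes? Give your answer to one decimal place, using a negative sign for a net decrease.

A 28.5% decrease multiplies by 0.715.
Then a 41.5% increase: 0.715 × 1.415 = 1.011725.
Then a 76.7% decrease: 1.011725 × 0.233 = 0.235731925.
Then a 13% increase: 0.235731925 × 1.13 = 0.26637707525.
Overall factor 0.26637707525, i.e. -73.4%.

-73.4%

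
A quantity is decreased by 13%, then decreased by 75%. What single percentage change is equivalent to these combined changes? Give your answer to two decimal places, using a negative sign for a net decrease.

The combined multiplier is 0.87 × 0.25 = 0.2175.
That corresponds to a decrease of 78.25%.

-78.25%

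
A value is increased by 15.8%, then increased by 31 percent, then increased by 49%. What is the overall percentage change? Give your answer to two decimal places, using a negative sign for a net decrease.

The combined multiplier is 1.158 × 1.31 × 1.49 = 2.2603002.
That corresponds to an increase of 126.03%.

126.03%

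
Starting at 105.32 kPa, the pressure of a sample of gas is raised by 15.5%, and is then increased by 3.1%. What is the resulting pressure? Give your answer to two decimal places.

125.42 kPa

Apply the 15.5% increase: 105.32 × 1.155 = 121.6446.
Apply the 3.1% increase: 121.6446 × 1.031 = 125.4155826 ≈ 125.42.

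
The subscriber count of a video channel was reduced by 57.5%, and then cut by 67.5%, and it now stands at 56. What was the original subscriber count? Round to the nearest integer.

405

The overall multiplier applied was 0.425 × 0.325 = 0.138125.
So the original subscriber count was 56 ÷ 0.138125 ≈ 405.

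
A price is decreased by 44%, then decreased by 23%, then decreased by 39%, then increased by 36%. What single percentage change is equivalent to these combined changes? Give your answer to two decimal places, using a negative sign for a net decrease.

A 44% decrease multiplies by 0.56.
Then a 23% decrease: 0.56 × 0.77 = 0.4312.
Then a 39% decrease: 0.4312 × 0.61 = 0.263032.
Then a 36% increase: 0.263032 × 1.36 = 0.35772352.
Overall factor 0.35772352, i.e. -64.23%.

-64.23%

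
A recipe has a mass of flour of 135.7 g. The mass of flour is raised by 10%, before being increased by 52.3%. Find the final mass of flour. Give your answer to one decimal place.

227.3 g

10% increase: 135.7 × 1.1 = 149.27.
Apply the 52.3% increase: 149.27 × 1.523 = 227.33821 ≈ 227.3.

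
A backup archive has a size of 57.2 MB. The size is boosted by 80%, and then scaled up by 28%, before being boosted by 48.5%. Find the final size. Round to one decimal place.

195.7 MB

Apply the 80% increase: 57.2 × 1.8 = 102.96.
After the 28% increase: 102.96 × 1.28 = 131.7888.
48.5% increase: 131.7888 × 1.485 = 195.706368 ≈ 195.7.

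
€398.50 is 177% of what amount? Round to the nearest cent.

€398.50 ÷ 1.77 ≈ €225.14.

€225.14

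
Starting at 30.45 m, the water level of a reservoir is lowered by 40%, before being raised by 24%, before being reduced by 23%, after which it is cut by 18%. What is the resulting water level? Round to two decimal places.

14.30 m

Each change multiplies by a factor: 0.6 × 1.24 × 0.77 × 0.82 = 0.4697616.
30.45 × 0.4697616 = 14.30424072 ≈ 14.30.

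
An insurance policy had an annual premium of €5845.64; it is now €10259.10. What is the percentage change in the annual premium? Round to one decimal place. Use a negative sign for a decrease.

Change: €10259.10 − €5845.64 = €4413.46.
Relative to the original: €4413.46 ÷ €5845.64 ≈ 75.5%.

75.5%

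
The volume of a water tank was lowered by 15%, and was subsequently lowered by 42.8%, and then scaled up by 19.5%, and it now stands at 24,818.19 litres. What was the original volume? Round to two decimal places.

Undoing the 19.5% increase: 24,818.19 ÷ 1.195 ≈ 20768.359833.
Undoing the 42.8% decrease: 20768.359833 ÷ 0.572 ≈ 36308.321386.
Undoing the 15% decrease: 36308.321386 ÷ 0.85 ≈ 42,715.67 litres.

42,715.67 litres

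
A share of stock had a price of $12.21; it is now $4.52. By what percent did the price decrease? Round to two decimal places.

62.98%

Change: $4.52 − $12.21 = -$7.69.
Relative to the original: -$7.69 ÷ $12.21 ≈ -62.98%.
So the price decreased by 62.98%.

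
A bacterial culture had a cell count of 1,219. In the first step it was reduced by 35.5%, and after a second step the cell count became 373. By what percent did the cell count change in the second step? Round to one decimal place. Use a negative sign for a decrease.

-52.6%

After the first step: 1,219 × 0.645 = 786.255.
Second-step multiplier: 373 ÷ 786.255 ≈ 0.4744.
That is a change of -52.6%.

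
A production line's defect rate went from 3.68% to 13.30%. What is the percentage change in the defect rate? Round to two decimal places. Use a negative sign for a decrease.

261.41%

The change is 13.30 − 3.68 = 9.62 percentage points.
Relative to the original 3.68%, that is 9.62 ÷ 3.68 ≈ 261.41%.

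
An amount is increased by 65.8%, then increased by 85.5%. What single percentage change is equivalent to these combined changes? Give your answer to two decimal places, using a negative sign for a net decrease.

The combined multiplier is 1.658 × 1.855 = 3.07559.
That corresponds to an increase of 207.56%.

207.56%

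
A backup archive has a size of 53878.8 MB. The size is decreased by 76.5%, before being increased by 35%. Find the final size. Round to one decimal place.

Each change multiplies by a factor: 0.235 × 1.35 = 0.31725.
53878.8 × 0.31725 = 17093.0493 ≈ 17093.0.

17093.0 MB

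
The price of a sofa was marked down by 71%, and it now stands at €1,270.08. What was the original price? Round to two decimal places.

The overall multiplier applied was 0.29.
So the original price was €1,270.08 ÷ 0.29 ≈ €4,379.59.

€4,379.59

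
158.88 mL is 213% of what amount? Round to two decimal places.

74.59 mL

158.88 mL ÷ 2.13 ≈ 74.59 mL.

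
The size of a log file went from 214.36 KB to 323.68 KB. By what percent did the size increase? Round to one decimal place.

Change: 323.68 − 214.36 = 109.32.
Relative to the original: 109.32 ÷ 214.36 ≈ 51.0%.
So the size increased by 51.0%.

51.0%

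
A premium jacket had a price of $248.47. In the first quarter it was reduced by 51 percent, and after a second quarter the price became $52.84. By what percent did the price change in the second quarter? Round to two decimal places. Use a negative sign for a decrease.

-56.60%

After the first quarter: $248.47 × 0.49 = $121.7503.
Second-quarter multiplier: $52.84 ÷ $121.7503 ≈ 0.434003.
That is a change of -56.60%.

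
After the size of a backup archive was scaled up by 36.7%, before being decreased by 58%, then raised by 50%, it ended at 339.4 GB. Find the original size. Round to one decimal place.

Undoing the 50% increase: 339.4 ÷ 1.5 ≈ 226.266667.
Undoing the 58% decrease: 226.266667 ÷ 0.42 ≈ 538.73016.
Undoing the 36.7% increase: 538.73016 ÷ 1.367 ≈ 394.1 GB.

394.1 GB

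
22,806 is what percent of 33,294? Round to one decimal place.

22,806 ÷ 33,294 ≈ 68.5%.

68.5%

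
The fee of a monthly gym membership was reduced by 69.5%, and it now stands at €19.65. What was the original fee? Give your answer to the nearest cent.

The overall multiplier applied was 0.305.
So the original fee was €19.65 ÷ 0.305 ≈ €64.43.

€64.43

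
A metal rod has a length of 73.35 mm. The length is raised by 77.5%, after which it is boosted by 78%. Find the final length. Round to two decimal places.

After the 77.5% increase: 73.35 × 1.775 = 130.19625.
Apply the 78% increase: 130.19625 × 1.78 = 231.749325 ≈ 231.75.

231.75 mm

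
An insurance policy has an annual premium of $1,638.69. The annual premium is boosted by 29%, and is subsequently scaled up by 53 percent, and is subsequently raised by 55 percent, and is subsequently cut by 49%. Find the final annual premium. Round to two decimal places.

$2,556.70

Each change multiplies by a factor: 1.29 × 1.53 × 1.55 × 0.51 = 1.56020985.
$1,638.69 × 1.56020985 = $2556.7002790965 ≈ $2,556.70.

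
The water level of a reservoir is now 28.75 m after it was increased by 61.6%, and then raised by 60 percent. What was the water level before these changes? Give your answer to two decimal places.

The overall multiplier applied was 1.616 × 1.6 = 2.5856.
So the original water level was 28.75 ÷ 2.5856 ≈ 11.12 m.

11.12 m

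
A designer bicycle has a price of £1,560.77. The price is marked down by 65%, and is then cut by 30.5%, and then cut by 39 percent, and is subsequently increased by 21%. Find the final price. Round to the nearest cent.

£280.23

65% decrease: £1,560.77 × 0.35 = £546.2695.
Apply the 30.5% decrease: £546.2695 × 0.695 = £379.6573025.
Apply the 39% decrease: £379.6573025 × 0.61 = £231.590954525.
After the 21% increase: £231.590954525 × 1.21 = £280.22505497525 ≈ £280.23.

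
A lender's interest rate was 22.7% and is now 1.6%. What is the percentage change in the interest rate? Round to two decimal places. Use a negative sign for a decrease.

The change is 1.6 − 22.7 = -21.1 percentage points.
Relative to the original 22.7%, that is -21.1 ÷ 22.7 ≈ -92.95%.

-92.95%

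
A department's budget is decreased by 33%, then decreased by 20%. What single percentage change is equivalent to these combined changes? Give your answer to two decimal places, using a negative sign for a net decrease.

A 33% decrease multiplies by 0.67.
Then a 20% decrease: 0.67 × 0.8 = 0.536.
Overall factor 0.536, i.e. -46.40%.

-46.40%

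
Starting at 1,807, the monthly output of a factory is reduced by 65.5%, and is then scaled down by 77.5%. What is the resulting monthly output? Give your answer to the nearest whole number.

140

Each change multiplies by a factor: 0.345 × 0.225 = 0.077625.
1,807 × 0.077625 = 140.268375 ≈ 140.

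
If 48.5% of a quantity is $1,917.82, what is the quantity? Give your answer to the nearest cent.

$1,917.82 ÷ 0.485 ≈ $3,954.27.

$3,954.27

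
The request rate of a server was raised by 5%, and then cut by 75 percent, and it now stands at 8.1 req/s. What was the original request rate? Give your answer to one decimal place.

The overall multiplier applied was 1.05 × 0.25 = 0.2625.
So the original request rate was 8.1 ÷ 0.2625 ≈ 30.9 req/s.

30.9 req/s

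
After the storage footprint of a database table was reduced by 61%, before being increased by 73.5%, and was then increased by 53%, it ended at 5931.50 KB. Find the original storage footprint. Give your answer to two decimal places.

5729.40 KB

Undoing the 53% increase: 5931.50 ÷ 1.53 ≈ 3876.797386.
Undoing the 73.5% increase: 3876.797386 ÷ 1.735 ≈ 2234.465352.
Undoing the 61% decrease: 2234.465352 ÷ 0.39 ≈ 5729.40 KB.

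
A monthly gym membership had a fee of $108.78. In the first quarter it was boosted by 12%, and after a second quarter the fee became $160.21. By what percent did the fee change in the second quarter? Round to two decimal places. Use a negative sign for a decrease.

31.50%

After the first quarter: $108.78 × 1.12 = $121.8336.
Second-quarter multiplier: $160.21 ÷ $121.8336 ≈ 1.31499.
That is a change of 31.50%.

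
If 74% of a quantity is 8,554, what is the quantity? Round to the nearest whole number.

11,559

8,554 ÷ 0.74 ≈ 11,559.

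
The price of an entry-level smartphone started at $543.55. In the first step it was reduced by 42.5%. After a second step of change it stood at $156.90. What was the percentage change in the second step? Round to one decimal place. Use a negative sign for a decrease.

After the first step: $543.55 × 0.575 = $312.54125.
Second-step multiplier: $156.90 ÷ $312.54125 ≈ 0.50201.
That is a change of -49.8%.

-49.8%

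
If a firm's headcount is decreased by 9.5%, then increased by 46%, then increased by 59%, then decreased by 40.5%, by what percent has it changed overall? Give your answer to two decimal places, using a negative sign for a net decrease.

A 9.5% decrease multiplies by 0.905.
Then a 46% increase: 0.905 × 1.46 = 1.3213.
Then a 59% increase: 1.3213 × 1.59 = 2.100867.
Then a 40.5% decrease: 2.100867 × 0.595 = 1.250015865.
Overall factor 1.250015865, i.e. 25.00%.

25.00%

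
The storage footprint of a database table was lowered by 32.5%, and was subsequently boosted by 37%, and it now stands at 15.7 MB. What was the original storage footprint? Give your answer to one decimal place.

Undoing the 37% increase: 15.7 ÷ 1.37 ≈ 11.459854.
Undoing the 32.5% decrease: 11.459854 ÷ 0.675 ≈ 17.0 MB.

17.0 MB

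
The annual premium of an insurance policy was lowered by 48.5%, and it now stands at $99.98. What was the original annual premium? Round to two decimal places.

The overall multiplier applied was 0.515.
So the original annual premium was $99.98 ÷ 0.515 ≈ $194.14.

$194.14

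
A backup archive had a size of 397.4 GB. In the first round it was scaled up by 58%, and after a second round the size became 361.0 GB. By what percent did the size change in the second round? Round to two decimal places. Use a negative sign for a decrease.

-42.51%

After the first round: 397.4 × 1.58 = 627.892.
Second-round multiplier: 361.0 ÷ 627.892 ≈ 0.57494.
That is a change of -42.51%.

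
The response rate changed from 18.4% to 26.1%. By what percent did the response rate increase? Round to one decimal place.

The change is 26.1 − 18.4 = 7.7 percentage points.
Relative to the original 18.4%, that is 7.7 ÷ 18.4 ≈ 41.8%.
So the response rate rose by 41.8%.

41.8%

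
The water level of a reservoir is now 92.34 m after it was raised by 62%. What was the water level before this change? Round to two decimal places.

The overall multiplier applied was 1.62.
So the original water level was 92.34 ÷ 1.62 = 57.00 m.

57.00 m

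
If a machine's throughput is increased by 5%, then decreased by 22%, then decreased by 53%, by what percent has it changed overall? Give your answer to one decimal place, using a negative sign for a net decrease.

The combined multiplier is 1.05 × 0.78 × 0.47 = 0.38493.
That corresponds to a decrease of 61.5%.

-61.5%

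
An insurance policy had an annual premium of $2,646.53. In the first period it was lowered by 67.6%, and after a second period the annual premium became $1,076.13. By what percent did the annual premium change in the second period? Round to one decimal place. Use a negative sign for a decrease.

After the first period: $2,646.53 × 0.324 = $857.47572.
Second-period multiplier: $1,076.13 ÷ $857.47572 ≈ 1.255.
That is a change of 25.5%.

25.5%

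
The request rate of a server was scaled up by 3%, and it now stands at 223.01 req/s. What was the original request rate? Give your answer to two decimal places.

The overall multiplier applied was 1.03.
So the original request rate was 223.01 ÷ 1.03 ≈ 216.51 req/s.

216.51 req/s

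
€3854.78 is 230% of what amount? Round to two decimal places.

€1675.99

€3854.78 ÷ 2.3 ≈ €1675.99.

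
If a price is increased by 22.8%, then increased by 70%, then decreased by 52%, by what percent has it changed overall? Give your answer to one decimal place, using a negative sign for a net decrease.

0.2%

A 22.8% increase multiplies by 1.228.
Then a 70% increase: 1.228 × 1.7 = 2.0876.
Then a 52% decrease: 2.0876 × 0.48 = 1.002048.
Overall factor 1.002048, i.e. 0.2%.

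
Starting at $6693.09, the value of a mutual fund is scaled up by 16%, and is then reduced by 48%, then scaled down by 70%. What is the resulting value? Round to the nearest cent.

Each change multiplies by a factor: 1.16 × 0.52 × 0.3 = 0.18096.
$6693.09 × 0.18096 = $1211.1815664 ≈ $1211.18.

$1211.18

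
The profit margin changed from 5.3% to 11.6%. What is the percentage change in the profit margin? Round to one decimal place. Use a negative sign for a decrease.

The change is 11.6 − 5.3 = 6.3 percentage points.
Relative to the original 5.3%, that is 6.3 ÷ 5.3 ≈ 118.9%.

118.9%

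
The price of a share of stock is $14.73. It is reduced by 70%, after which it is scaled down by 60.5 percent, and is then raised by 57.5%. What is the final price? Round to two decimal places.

Apply the 70% decrease: $14.73 × 0.3 = $4.419.
After the 60.5% decrease: $4.419 × 0.395 = $1.745505.
After the 57.5% increase: $1.745505 × 1.575 = $2.749170375 ≈ $2.75.

$2.75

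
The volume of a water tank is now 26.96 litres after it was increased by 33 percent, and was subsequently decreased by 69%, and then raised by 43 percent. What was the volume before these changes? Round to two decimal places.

45.73 litres

The overall multiplier applied was 1.33 × 0.31 × 1.43 = 0.589589.
So the original volume was 26.96 ÷ 0.589589 ≈ 45.73 litres.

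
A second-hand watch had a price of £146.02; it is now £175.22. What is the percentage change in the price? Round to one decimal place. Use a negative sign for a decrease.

20.0%

Change: £175.22 − £146.02 = £29.20.
Relative to the original: £29.20 ÷ £146.02 ≈ 20.0%.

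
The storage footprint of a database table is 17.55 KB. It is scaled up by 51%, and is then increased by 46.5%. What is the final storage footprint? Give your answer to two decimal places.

Apply the 51% increase: 17.55 × 1.51 = 26.5005.
Apply the 46.5% increase: 26.5005 × 1.465 = 38.8232325 ≈ 38.82.

38.82 KB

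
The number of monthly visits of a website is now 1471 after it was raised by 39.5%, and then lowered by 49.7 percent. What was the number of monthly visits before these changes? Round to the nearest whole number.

Undoing the 49.7% decrease: 1471 ÷ 0.503 ≈ 2924.45328.
Undoing the 39.5% increase: 2924.45328 ÷ 1.395 ≈ 2096.

2096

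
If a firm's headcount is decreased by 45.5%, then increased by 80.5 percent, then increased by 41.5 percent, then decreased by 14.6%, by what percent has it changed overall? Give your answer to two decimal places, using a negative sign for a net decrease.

The combined multiplier is 0.545 × 1.805 × 1.415 × 0.854 = 1.18874312725.
That corresponds to an increase of 18.87%.

18.87%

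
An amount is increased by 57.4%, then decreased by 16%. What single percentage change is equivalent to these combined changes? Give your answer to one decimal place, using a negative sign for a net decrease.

32.2%

A 57.4% increase multiplies by 1.574.
Then a 16% decrease: 1.574 × 0.84 = 1.32216.
Overall factor 1.32216, i.e. 32.2%.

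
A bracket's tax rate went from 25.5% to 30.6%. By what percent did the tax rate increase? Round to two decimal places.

20.00%

The change is 30.6 − 25.5 = 5.1 percentage points.
Relative to the original 25.5%, that is 5.1 ÷ 25.5 = 20.00%.
So the tax rate rose by 20.00%.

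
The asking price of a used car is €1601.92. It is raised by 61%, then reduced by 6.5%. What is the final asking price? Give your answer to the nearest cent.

€2411.45

61% increase: €1601.92 × 1.61 = €2579.0912.
After the 6.5% decrease: €2579.0912 × 0.935 = €2411.450272 ≈ €2411.45.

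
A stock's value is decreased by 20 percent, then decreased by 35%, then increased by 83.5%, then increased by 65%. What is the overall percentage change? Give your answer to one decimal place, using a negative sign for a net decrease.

57.4%

A 20% decrease multiplies by 0.8.
Then a 35% decrease: 0.8 × 0.65 = 0.52.
Then an 83.5% increase: 0.52 × 1.835 = 0.9542.
Then a 65% increase: 0.9542 × 1.65 = 1.57443.
Overall factor 1.57443, i.e. 57.4%.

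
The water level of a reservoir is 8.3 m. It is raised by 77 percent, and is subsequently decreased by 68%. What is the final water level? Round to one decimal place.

77% increase: 8.3 × 1.77 = 14.691.
Apply the 68% decrease: 14.691 × 0.32 = 4.70112 ≈ 4.7.

4.7 m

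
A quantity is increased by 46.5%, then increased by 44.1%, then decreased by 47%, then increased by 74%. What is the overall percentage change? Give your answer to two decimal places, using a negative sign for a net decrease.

94.68%

A 46.5% increase multiplies by 1.465.
Then a 44.1% increase: 1.465 × 1.441 = 2.111065.
Then a 47% decrease: 2.111065 × 0.53 = 1.11886445.
Then a 74% increase: 1.11886445 × 1.74 = 1.946824143.
Overall factor 1.946824143, i.e. 94.68%.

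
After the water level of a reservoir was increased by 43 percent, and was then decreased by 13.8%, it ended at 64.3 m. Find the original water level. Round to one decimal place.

52.2 m

Undoing the 13.8% decrease: 64.3 ÷ 0.862 ≈ 74.593968.
Undoing the 43% increase: 74.593968 ÷ 1.43 ≈ 52.2 m.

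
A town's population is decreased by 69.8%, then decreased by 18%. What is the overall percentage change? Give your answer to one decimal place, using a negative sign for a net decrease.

A 69.8% decrease multiplies by 0.302.
Then an 18% decrease: 0.302 × 0.82 = 0.24764.
Overall factor 0.24764, i.e. -75.2%.

-75.2%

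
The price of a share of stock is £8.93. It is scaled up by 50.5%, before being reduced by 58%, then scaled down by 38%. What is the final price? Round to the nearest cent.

Each change multiplies by a factor: 1.505 × 0.42 × 0.62 = 0.391902.
£8.93 × 0.391902 = £3.49968486 ≈ £3.50.

£3.50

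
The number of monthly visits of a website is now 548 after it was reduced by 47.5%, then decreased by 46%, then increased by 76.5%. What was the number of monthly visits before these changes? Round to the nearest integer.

The overall multiplier applied was 0.525 × 0.54 × 1.765 = 0.5003775.
So the original number of monthly visits was 548 ÷ 0.5003775 ≈ 1,095.

1,095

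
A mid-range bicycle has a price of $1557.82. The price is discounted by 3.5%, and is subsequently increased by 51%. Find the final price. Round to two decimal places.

$2269.98

Each change multiplies by a factor: 0.965 × 1.51 = 1.45715.
$1557.82 × 1.45715 = $2269.977413 ≈ $2269.98.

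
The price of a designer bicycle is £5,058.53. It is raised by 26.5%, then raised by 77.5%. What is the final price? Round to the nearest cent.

£11,358.30

After the 26.5% increase: £5,058.53 × 1.265 = £6399.04045.
After the 77.5% increase: £6399.04045 × 1.775 = £11358.29679875 ≈ £11,358.30.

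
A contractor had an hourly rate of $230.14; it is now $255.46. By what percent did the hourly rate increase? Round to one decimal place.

11.0%

Change: $255.46 − $230.14 = $25.32.
Relative to the original: $25.32 ÷ $230.14 ≈ 11.0%.
So the hourly rate increased by 11.0%.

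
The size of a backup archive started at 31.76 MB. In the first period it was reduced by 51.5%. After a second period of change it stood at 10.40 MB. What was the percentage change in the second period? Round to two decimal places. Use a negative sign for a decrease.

-32.48%

After the first period: 31.76 × 0.485 = 15.4036.
Second-period multiplier: 10.40 ÷ 15.4036 ≈ 0.675167.
That is a change of -32.48%.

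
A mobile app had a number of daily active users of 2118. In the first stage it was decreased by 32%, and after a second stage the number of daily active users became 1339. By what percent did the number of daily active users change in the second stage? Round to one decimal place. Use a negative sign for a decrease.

-7.0%

After the first stage: 2118 × 0.68 = 1440.24.
Second-stage multiplier: 1339 ÷ 1440.24 ≈ 0.92971.
That is a change of -7.0%.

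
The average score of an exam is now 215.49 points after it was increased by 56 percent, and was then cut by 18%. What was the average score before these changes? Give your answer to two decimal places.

168.46 points

The overall multiplier applied was 1.56 × 0.82 = 1.2792.
So the original average score was 215.49 ÷ 1.2792 ≈ 168.46 points.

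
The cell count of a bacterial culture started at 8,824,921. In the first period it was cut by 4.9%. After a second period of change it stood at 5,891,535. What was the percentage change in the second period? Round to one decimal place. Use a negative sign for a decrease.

-29.8%

After the first period: 8,824,921 × 0.951 = 8392499.871.
Second-period multiplier: 5,891,535 ÷ 8392499.871 ≈ 0.702.
That is a change of -29.8%.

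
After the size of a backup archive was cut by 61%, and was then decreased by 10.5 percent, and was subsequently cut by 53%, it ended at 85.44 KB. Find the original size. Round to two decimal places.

The overall multiplier applied was 0.39 × 0.895 × 0.47 = 0.1640535.
So the original size was 85.44 ÷ 0.1640535 ≈ 520.81 KB.

520.81 KB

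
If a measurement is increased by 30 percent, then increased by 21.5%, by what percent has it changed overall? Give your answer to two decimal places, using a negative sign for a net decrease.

The combined multiplier is 1.3 × 1.215 = 1.5795.
That corresponds to an increase of 57.95%.

57.95%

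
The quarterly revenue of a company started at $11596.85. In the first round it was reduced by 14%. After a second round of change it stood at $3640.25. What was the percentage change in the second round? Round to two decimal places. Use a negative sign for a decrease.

-63.50%

After the first round: $11596.85 × 0.86 = $9973.291.
Second-round multiplier: $3640.25 ÷ $9973.291 ≈ 0.365.
That is a change of -63.50%.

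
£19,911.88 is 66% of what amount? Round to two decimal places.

£30,169.52

£19,911.88 ÷ 0.66 ≈ £30,169.52.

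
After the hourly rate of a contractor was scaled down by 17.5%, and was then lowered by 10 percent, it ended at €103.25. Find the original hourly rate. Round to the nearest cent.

€139.06

Undoing the 10% decrease: €103.25 ÷ 0.9 ≈ €114.722222.
Undoing the 17.5% decrease: €114.722222 ÷ 0.825 ≈ €139.06.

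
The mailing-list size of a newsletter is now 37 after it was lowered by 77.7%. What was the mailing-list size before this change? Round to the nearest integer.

The overall multiplier applied was 0.223.
So the original mailing-list size was 37 ÷ 0.223 ≈ 166.

166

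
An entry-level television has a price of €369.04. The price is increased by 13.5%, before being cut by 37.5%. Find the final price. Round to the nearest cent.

After the 13.5% increase: €369.04 × 1.135 = €418.8604.
37.5% decrease: €418.8604 × 0.625 = €261.78775 ≈ €261.79.

€261.79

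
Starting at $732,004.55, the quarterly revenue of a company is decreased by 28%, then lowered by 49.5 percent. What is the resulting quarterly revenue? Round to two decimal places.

$266,156.85

After the 28% decrease: $732,004.55 × 0.72 = $527043.276.
49.5% decrease: $527043.276 × 0.505 = $266156.85438 ≈ $266,156.85.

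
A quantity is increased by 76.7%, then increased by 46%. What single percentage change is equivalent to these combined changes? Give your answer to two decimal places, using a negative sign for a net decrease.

A 76.7% increase multiplies by 1.767.
Then a 46% increase: 1.767 × 1.46 = 2.57982.
Overall factor 2.57982, i.e. 157.98%.

157.98%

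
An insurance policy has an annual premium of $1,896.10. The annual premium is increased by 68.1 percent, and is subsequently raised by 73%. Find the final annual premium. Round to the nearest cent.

Apply the 68.1% increase: $1,896.10 × 1.681 = $3187.3441.
73% increase: $3187.3441 × 1.73 = $5514.105293 ≈ $5,514.11.

$5,514.11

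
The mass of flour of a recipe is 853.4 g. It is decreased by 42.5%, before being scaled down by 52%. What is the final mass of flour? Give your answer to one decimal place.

Each change multiplies by a factor: 0.575 × 0.48 = 0.276.
853.4 × 0.276 = 235.5384 ≈ 235.5.

235.5 g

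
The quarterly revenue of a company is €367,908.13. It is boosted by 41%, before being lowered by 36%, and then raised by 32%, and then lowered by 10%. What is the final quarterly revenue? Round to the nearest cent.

€394,416.35

Each change multiplies by a factor: 1.41 × 0.64 × 1.32 × 0.9 = 1.0720512.
€367,908.13 × 1.0720512 = €394416.352256256 ≈ €394,416.35.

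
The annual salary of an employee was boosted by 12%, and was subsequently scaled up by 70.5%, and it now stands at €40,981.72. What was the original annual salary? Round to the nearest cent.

The overall multiplier applied was 1.12 × 1.705 = 1.9096.
So the original annual salary was €40,981.72 ÷ 1.9096 ≈ €21,460.89.

€21,460.89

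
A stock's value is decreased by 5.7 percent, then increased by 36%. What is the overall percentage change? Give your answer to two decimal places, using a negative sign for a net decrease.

28.25%

The combined multiplier is 0.943 × 1.36 = 1.28248.
That corresponds to an increase of 28.25%.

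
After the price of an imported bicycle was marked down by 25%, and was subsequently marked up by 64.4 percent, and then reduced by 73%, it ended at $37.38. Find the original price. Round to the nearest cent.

$112.28

Undoing the 73% decrease: $37.38 ÷ 0.27 ≈ $138.444444.
Undoing the 64.4% increase: $138.444444 ÷ 1.644 ≈ $84.211949.
Undoing the 25% decrease: $84.211949 ÷ 0.75 ≈ $112.28.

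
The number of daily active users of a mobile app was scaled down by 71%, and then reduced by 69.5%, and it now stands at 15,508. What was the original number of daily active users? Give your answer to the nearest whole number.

175,331

Undoing the 69.5% decrease: 15,508 ÷ 0.305 ≈ 50845.901639.
Undoing the 71% decrease: 50845.901639 ÷ 0.29 ≈ 175,331.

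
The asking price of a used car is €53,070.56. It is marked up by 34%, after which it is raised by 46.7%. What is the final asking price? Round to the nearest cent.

€104,325.05

After the 34% increase: €53,070.56 × 1.34 = €71114.5504.
After the 46.7% increase: €71114.5504 × 1.467 = €104325.0454368 ≈ €104,325.05.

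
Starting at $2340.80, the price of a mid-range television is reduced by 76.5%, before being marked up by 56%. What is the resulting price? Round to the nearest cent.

$858.14

Each change multiplies by a factor: 0.235 × 1.56 = 0.3666.
$2340.80 × 0.3666 = $858.13728 ≈ $858.14.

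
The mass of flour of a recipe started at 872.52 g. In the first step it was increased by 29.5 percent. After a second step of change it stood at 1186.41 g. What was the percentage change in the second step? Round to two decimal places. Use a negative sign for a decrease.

5.00%

After the first step: 872.52 × 1.295 = 1129.9134.
Second-step multiplier: 1186.41 ÷ 1129.9134 ≈ 1.050001.
That is a change of 5.00%.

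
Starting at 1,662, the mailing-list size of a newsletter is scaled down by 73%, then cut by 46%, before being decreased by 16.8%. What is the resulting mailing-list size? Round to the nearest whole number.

202

Apply the 73% decrease: 1,662 × 0.27 = 448.74.
46% decrease: 448.74 × 0.54 = 242.3196.
Apply the 16.8% decrease: 242.3196 × 0.832 = 201.6099072 ≈ 202.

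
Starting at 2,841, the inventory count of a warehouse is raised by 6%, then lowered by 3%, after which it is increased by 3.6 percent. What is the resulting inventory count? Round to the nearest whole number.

6% increase: 2,841 × 1.06 = 3011.46.
3% decrease: 3011.46 × 0.97 = 2921.1162.
3.6% increase: 2921.1162 × 1.036 = 3026.2763832 ≈ 3,026.

3,026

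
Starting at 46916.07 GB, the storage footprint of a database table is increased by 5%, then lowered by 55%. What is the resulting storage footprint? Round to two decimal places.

Each change multiplies by a factor: 1.05 × 0.45 = 0.4725.
46916.07 × 0.4725 = 22167.843075 ≈ 22167.84.

22167.84 GB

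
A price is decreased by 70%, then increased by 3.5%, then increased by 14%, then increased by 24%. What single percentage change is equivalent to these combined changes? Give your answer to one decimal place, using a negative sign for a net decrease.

-56.1%

The combined multiplier is 0.3 × 1.035 × 1.14 × 1.24 = 0.4389228.
That corresponds to a decrease of 56.1%.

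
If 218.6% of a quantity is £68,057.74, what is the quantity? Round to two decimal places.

£31,133.46

£68,057.74 ÷ 2.186 ≈ £31,133.46.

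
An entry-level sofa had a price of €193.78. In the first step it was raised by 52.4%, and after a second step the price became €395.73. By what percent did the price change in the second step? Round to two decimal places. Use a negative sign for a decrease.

34.00%

After the first step: €193.78 × 1.524 = €295.32072.
Second-step multiplier: €395.73 ÷ €295.32072 ≈ 1.340001.
That is a change of 34.00%.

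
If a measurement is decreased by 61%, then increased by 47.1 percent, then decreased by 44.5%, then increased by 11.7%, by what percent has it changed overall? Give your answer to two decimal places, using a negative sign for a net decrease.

A 61% decrease multiplies by 0.39.
Then a 47.1% increase: 0.39 × 1.471 = 0.57369.
Then a 44.5% decrease: 0.57369 × 0.555 = 0.31839795.
Then an 11.7% increase: 0.31839795 × 1.117 = 0.35565051015.
Overall factor 0.35565051015, i.e. -64.43%.

-64.43%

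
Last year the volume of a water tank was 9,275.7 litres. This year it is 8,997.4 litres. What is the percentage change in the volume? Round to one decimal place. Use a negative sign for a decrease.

Change: 8,997.4 − 9,275.7 = -278.3.
Relative to the original: -278.3 ÷ 9,275.7 ≈ -3.0%.

-3.0%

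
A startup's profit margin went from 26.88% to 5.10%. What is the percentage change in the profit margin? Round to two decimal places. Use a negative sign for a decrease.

-81.03%

The change is 5.10 − 26.88 = -21.78 percentage points.
Relative to the original 26.88%, that is -21.78 ÷ 26.88 ≈ -81.03%.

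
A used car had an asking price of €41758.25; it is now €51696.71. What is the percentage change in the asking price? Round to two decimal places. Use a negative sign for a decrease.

Change: €51696.71 − €41758.25 = €9938.46.
Relative to the original: €9938.46 ÷ €41758.25 ≈ 23.80%.

23.80%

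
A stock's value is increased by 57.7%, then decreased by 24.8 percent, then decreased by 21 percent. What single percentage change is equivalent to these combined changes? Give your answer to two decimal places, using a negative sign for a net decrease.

-6.31%

The combined multiplier is 1.577 × 0.752 × 0.79 = 0.93686416.
That corresponds to a decrease of 6.31%.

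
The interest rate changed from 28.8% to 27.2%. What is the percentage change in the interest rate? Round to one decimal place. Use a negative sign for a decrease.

-5.6%

The change is 27.2 − 28.8 = -1.6 percentage points.
Relative to the original 28.8%, that is -1.6 ÷ 28.8 ≈ -5.6%.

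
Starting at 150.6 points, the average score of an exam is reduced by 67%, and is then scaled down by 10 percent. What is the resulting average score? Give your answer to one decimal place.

44.7 points

Each change multiplies by a factor: 0.33 × 0.9 = 0.297.
150.6 × 0.297 = 44.7282 ≈ 44.7.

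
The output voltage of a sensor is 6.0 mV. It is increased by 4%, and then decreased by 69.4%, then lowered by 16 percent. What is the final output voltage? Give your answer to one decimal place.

Each change multiplies by a factor: 1.04 × 0.306 × 0.84 = 0.2673216.
6.0 × 0.2673216 = 1.6039296 ≈ 1.6.

1.6 mV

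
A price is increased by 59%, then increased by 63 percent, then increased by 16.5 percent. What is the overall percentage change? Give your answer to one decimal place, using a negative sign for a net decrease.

201.9%

A 59% increase multiplies by 1.59.
Then a 63% increase: 1.59 × 1.63 = 2.5917.
Then a 16.5% increase: 2.5917 × 1.165 = 3.0193305.
Overall factor 3.0193305, i.e. 201.9%.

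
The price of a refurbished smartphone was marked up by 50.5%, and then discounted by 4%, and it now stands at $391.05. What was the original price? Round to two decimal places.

Undoing the 4% decrease: $391.05 ÷ 0.96 = $407.34375.
Undoing the 50.5% increase: $407.34375 ÷ 1.505 ≈ $270.66.

$270.66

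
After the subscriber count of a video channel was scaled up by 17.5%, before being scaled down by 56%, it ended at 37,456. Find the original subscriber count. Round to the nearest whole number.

Undoing the 56% decrease: 37,456 ÷ 0.44 ≈ 85127.272727.
Undoing the 17.5% increase: 85127.272727 ÷ 1.175 ≈ 72,449.

72,449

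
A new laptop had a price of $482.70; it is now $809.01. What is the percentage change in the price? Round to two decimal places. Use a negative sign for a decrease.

67.60%

Change: $809.01 − $482.70 = $326.31.
Relative to the original: $326.31 ÷ $482.70 ≈ 67.60%.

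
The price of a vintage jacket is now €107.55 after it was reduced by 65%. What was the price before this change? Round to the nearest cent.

€307.29

The overall multiplier applied was 0.35.
So the original price was €107.55 ÷ 0.35 ≈ €307.29.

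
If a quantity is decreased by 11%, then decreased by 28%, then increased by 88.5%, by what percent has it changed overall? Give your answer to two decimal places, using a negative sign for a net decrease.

20.79%

An 11% decrease multiplies by 0.89.
Then a 28% decrease: 0.89 × 0.72 = 0.6408.
Then an 88.5% increase: 0.6408 × 1.885 = 1.207908.
Overall factor 1.207908, i.e. 20.79%.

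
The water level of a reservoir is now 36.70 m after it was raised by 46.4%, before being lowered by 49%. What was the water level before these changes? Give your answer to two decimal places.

49.15 m

Undoing the 49% decrease: 36.70 ÷ 0.51 ≈ 71.960784.
Undoing the 46.4% increase: 71.960784 ÷ 1.464 ≈ 49.15 m.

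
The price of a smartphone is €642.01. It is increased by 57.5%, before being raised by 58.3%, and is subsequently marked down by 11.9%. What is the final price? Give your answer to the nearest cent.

Each change multiplies by a factor: 1.575 × 1.583 × 0.881 = 2.196531225.
€642.01 × 2.196531225 = €1410.19501176225 ≈ €1410.20.

€1410.20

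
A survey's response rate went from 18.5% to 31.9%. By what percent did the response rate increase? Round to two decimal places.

72.43%

The change is 31.9 − 18.5 = 13.4 percentage points.
Relative to the original 18.5%, that is 13.4 ÷ 18.5 ≈ 72.43%.
So the response rate rose by 72.43%.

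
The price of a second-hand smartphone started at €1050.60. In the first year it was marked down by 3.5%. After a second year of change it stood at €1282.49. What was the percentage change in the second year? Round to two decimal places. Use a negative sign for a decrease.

After the first year: €1050.60 × 0.965 = €1013.829.
Second-year multiplier: €1282.49 ÷ €1013.829 ≈ 1.264996.
That is a change of 26.50%.

26.50%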